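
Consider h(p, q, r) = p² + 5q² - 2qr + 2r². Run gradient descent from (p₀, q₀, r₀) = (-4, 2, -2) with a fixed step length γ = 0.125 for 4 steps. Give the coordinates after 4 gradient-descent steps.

∇h = (2p, 10q - 2r, -2q + 4r)
(p₁, q₁, r₁) = (-4, 2, -2) − 0.125·(-8, 24, -12) = (-3, -1, -0.5)
(p₂, q₂, r₂) = (-3, -1, -0.5) − 0.125·(-6, -9, 0) = (-2.25, 0.125, -0.5)
(p₃, q₃, r₃) = (-2.25, 0.125, -0.5) − 0.125·(-4.5, 2.25, -2.25) = (-1.6875, -0.15625, -0.21875)
(p₄, q₄, r₄) = (-1.6875, -0.15625, -0.21875) − 0.125·(-3.375, -1.125, -0.5625) = (-1.265625, -0.015625, -0.1484375)

(-1.265625, -0.015625, -0.1484375)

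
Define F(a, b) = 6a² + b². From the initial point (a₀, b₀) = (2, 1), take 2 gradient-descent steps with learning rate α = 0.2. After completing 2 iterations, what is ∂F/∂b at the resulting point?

0.72

∇F = (12a, 2b)
(a₁, b₁) = (2, 1) − 0.2·(24, 2) = (-2.8, 0.6)
(a₂, b₂) = (-2.8, 0.6) − 0.2·(-33.6, 1.2) = (3.92, 0.36)
∂F/∂b at (3.92, 0.36) = 0.72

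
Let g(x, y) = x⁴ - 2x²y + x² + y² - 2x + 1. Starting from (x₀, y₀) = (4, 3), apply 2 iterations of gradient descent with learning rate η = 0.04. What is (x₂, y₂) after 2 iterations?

∇g = (4x³ - 4xy + 2x - 2, -2x² + 2y)
Step 1: at (4, 3), ∇g = (214, -26) → (4, 3) − 0.04·(214, -26) = (-4.56, 4.04)
Step 2: at (-4.56, 4.04), ∇g = (-316.705664, -33.5072) → (-4.56, 4.04) − 0.04·(-316.705664, -33.5072) = (8.10822656, 5.380288)

(8.10822656, 5.380288)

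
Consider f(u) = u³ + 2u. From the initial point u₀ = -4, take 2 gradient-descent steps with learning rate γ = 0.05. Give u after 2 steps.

-12.9375

f′(u) = 3u² + 2
Step 1: f′(-4) = 50; u₁ = -4 − 0.05·50 = -6.5
Step 2: f′(-6.5) = 128.75; u₂ = -6.5 − 0.05·128.75 = -12.9375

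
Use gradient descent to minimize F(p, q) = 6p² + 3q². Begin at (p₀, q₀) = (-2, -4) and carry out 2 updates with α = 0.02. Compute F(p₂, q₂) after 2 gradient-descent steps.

∇F = (12p, 6q)
Step 1: at (-2, -4), ∇F = (-24, -24) → (-2, -4) − 0.02·(-24, -24) = (-1.52, -3.52)
Step 2: at (-1.52, -3.52), ∇F = (-18.24, -21.12) → (-1.52, -3.52) − 0.02·(-18.24, -21.12) = (-1.1552, -3.0976)
F(-1.1552, -3.0976) = 36.79229952

36.79229952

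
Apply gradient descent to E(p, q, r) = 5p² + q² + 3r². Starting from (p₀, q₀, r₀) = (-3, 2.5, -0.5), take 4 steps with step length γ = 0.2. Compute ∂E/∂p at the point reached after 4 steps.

-30

∇E = (10p, 2q, 6r)
(p₁, q₁, r₁) = (-3, 2.5, -0.5) − 0.2·(-30, 5, -3) = (3, 1.5, 0.1)
(p₂, q₂, r₂) = (3, 1.5, 0.1) − 0.2·(30, 3, 0.6) = (-3, 0.9, -0.02)
(p₃, q₃, r₃) = (-3, 0.9, -0.02) − 0.2·(-30, 1.8, -0.12) = (3, 0.54, 0.004)
(p₄, q₄, r₄) = (3, 0.54, 0.004) − 0.2·(30, 1.08, 0.024) = (-3, 0.324, -0.0008)
∂E/∂p at (-3, 0.324, -0.0008) = -30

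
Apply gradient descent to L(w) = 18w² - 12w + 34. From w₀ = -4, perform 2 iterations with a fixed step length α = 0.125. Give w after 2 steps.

-52.75

L′(w) = 36w - 12
Step 1: L′(-4) = -156; w₁ = -4 − 0.125·(-156) = 15.5
Step 2: L′(15.5) = 546; w₂ = 15.5 − 0.125·546 = -52.75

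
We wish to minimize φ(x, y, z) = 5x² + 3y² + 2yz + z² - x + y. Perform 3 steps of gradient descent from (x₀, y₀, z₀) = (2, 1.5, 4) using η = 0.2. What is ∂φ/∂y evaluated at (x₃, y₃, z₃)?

-1.504

∇φ = (10x - 1, 6y + 2z + 1, 2y + 2z)
Step 1: at (2, 1.5, 4), ∇φ = (19, 18, 11) → (2, 1.5, 4) − 0.2·(19, 18, 11) = (-1.8, -2.1, 1.8)
Step 2: at (-1.8, -2.1, 1.8), ∇φ = (-19, -8, -0.6) → (-1.8, -2.1, 1.8) − 0.2·(-19, -8, -0.6) = (2, -0.5, 1.92)
Step 3: at (2, -0.5, 1.92), ∇φ = (19, 1.84, 2.84) → (2, -0.5, 1.92) − 0.2·(19, 1.84, 2.84) = (-1.8, -0.868, 1.352)
∂φ/∂y at (-1.8, -0.868, 1.352) = -1.504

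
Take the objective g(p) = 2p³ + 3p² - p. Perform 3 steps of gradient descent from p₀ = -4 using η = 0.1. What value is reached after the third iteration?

-3706.5464536

g′(p) = 6p² + 6p - 1
Step 1: g′(-4) = 71; p₁ = -4 − 0.1·71 = -11.1
Step 2: g′(-11.1) = 671.66; p₂ = -11.1 − 0.1·671.66 = -78.266
Step 3: g′(-78.266) = 36282.804536; p₃ = -78.266 − 0.1·36282.804536 = -3706.5464536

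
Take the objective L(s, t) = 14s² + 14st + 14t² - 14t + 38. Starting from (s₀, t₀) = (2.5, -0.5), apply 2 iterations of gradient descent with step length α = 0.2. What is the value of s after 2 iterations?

∇L = (28s + 14t, 14s + 28t - 14)
(s₁, t₁) = (2.5, -0.5) − 0.2·(63, 7) = (-10.1, -1.9)
(s₂, t₂) = (-10.1, -1.9) − 0.2·(-309.4, -208.6) = (51.78, 39.82)
s = 51.78

51.78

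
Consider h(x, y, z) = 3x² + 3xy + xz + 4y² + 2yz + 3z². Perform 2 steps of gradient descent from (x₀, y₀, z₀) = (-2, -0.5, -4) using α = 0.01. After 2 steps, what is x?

∇h = (6x + 3y + z, 3x + 8y + 2z, x + 2y + 6z)
(x₁, y₁, z₁) = (-2, -0.5, -4) − 0.01·(-17.5, -18, -27) = (-1.825, -0.32, -3.73)
(x₂, y₂, z₂) = (-1.825, -0.32, -3.73) − 0.01·(-15.64, -15.495, -24.845) = (-1.6686, -0.16505, -3.48155)
x = -1.6686

-1.6686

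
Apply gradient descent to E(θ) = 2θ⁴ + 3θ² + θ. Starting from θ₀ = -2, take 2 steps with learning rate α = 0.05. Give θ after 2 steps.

-0.96875

E′(θ) = 8θ³ + 6θ + 1
θ₁ = -2 − 0.05·(-75) = 1.75
θ₂ = 1.75 − 0.05·54.375 = -0.96875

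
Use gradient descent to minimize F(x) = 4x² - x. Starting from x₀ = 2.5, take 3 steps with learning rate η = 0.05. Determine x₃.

0.638

F′(x) = 8x - 1
Step 1: F′(2.5) = 19; x₁ = 2.5 − 0.05·19 = 1.55
Step 2: F′(1.55) = 11.4; x₂ = 1.55 − 0.05·11.4 = 0.98
Step 3: F′(0.98) = 6.84; x₃ = 0.98 − 0.05·6.84 = 0.638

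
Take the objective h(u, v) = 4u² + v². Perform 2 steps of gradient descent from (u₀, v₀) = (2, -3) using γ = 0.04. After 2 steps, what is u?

∇h = (8u, 2v)
(u₁, v₁) = (2, -3) − 0.04·(16, -6) = (1.36, -2.76)
(u₂, v₂) = (1.36, -2.76) − 0.04·(10.88, -5.52) = (0.9248, -2.5392)
u = 0.9248

0.9248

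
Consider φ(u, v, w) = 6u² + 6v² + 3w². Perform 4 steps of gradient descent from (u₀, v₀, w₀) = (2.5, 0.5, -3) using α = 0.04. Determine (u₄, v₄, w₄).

(0.1827904, 0.03655808, -1.00086528)

∇φ = (12u, 12v, 6w)
Step 1: at (2.5, 0.5, -3), ∇φ = (30, 6, -18) → (2.5, 0.5, -3) − 0.04·(30, 6, -18) = (1.3, 0.26, -2.28)
Step 2: at (1.3, 0.26, -2.28), ∇φ = (15.6, 3.12, -13.68) → (1.3, 0.26, -2.28) − 0.04·(15.6, 3.12, -13.68) = (0.676, 0.1352, -1.7328)
Step 3: at (0.676, 0.1352, -1.7328), ∇φ = (8.112, 1.6224, -10.3968) → (0.676, 0.1352, -1.7328) − 0.04·(8.112, 1.6224, -10.3968) = (0.35152, 0.070304, -1.316928)
Step 4: at (0.35152, 0.070304, -1.316928), ∇φ = (4.21824, 0.843648, -7.901568) → (0.35152, 0.070304, -1.316928) − 0.04·(4.21824, 0.843648, -7.901568) = (0.1827904, 0.03655808, -1.00086528)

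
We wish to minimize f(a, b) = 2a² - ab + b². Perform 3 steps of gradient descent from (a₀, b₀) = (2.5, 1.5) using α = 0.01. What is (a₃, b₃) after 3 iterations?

∇f = (4a - b, -a + 2b)
Step 1: at (2.5, 1.5), ∇f = (8.5, 0.5) → (2.5, 1.5) − 0.01·(8.5, 0.5) = (2.415, 1.495)
Step 2: at (2.415, 1.495), ∇f = (8.165, 0.575) → (2.415, 1.495) − 0.01·(8.165, 0.575) = (2.33335, 1.48925)
Step 3: at (2.33335, 1.48925), ∇f = (7.84415, 0.64515) → (2.33335, 1.48925) − 0.01·(7.84415, 0.64515) = (2.2549085, 1.4827985)

(2.2549085, 1.4827985)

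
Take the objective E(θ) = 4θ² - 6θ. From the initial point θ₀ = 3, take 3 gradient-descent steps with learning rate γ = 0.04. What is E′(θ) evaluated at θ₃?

5.659776

E′(θ) = 8θ - 6
θ₁ = 3 − 0.04·18 = 2.28
θ₂ = 2.28 − 0.04·12.24 = 1.7904
θ₃ = 1.7904 − 0.04·8.3232 = 1.457472
E′(θ) at (1.457472) = 5.659776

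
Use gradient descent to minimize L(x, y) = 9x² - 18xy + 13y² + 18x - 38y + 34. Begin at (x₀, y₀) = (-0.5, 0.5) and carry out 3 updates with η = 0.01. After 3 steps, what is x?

∇L = (18x - 18y + 18, -18x + 26y - 38)
(x₁, y₁) = (-0.5, 0.5) − 0.01·(0, -16) = (-0.5, 0.66)
(x₂, y₂) = (-0.5, 0.66) − 0.01·(-2.88, -11.84) = (-0.4712, 0.7784)
(x₃, y₃) = (-0.4712, 0.7784) − 0.01·(-4.4928, -9.28) = (-0.426272, 0.8712)
x = -0.426272

-0.426272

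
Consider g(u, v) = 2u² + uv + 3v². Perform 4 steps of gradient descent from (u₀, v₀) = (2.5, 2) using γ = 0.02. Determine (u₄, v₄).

∇g = (4u + v, u + 6v)
Step 1: at (2.5, 2), ∇g = (12, 14.5) → (2.5, 2) − 0.02·(12, 14.5) = (2.26, 1.71)
Step 2: at (2.26, 1.71), ∇g = (10.75, 12.52) → (2.26, 1.71) − 0.02·(10.75, 12.52) = (2.045, 1.4596)
Step 3: at (2.045, 1.4596), ∇g = (9.6396, 10.8026) → (2.045, 1.4596) − 0.02·(9.6396, 10.8026) = (1.852208, 1.243548)
Step 4: at (1.852208, 1.243548), ∇g = (8.65238, 9.313496) → (1.852208, 1.243548) − 0.02·(8.65238, 9.313496) = (1.6791604, 1.05727808)

(1.6791604, 1.05727808)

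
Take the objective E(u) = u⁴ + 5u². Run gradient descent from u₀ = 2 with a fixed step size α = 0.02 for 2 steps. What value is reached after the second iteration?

E′(u) = 4u³ + 10u
Step 1: E′(2) = 52; u₁ = 2 − 0.02·52 = 0.96
Step 2: E′(0.96) = 13.138944; u₂ = 0.96 − 0.02·13.138944 = 0.69722112

0.69722112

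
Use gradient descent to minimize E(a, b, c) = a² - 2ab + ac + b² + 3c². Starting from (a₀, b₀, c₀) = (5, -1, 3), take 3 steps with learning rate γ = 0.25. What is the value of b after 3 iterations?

1.96875

∇E = (2a - 2b + c, -2a + 2b, a + 6c)
(a₁, b₁, c₁) = (5, -1, 3) − 0.25·(15, -12, 23) = (1.25, 2, -2.75)
(a₂, b₂, c₂) = (1.25, 2, -2.75) − 0.25·(-4.25, 1.5, -15.25) = (2.3125, 1.625, 1.0625)
(a₃, b₃, c₃) = (2.3125, 1.625, 1.0625) − 0.25·(2.4375, -1.375, 8.6875) = (1.703125, 1.96875, -1.109375)
b = 1.96875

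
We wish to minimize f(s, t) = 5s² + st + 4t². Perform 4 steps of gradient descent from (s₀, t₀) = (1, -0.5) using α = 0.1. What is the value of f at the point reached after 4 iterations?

0.000031225

∇f = (10s + t, s + 8t)
Step 1: at (1, -0.5), ∇f = (9.5, -3) → (1, -0.5) − 0.1·(9.5, -3) = (0.05, -0.2)
Step 2: at (0.05, -0.2), ∇f = (0.3, -1.55) → (0.05, -0.2) − 0.1·(0.3, -1.55) = (0.02, -0.045)
Step 3: at (0.02, -0.045), ∇f = (0.155, -0.34) → (0.02, -0.045) − 0.1·(0.155, -0.34) = (0.0045, -0.011)
Step 4: at (0.0045, -0.011), ∇f = (0.034, -0.0835) → (0.0045, -0.011) − 0.1·(0.034, -0.0835) = (0.0011, -0.00265)
f(0.0011, -0.00265) = 0.000031225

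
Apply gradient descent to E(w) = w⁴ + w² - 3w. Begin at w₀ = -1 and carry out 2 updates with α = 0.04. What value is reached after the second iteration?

E′(w) = 4w³ + 2w - 3
Step 1: E′(-1) = -9; w₁ = -1 − 0.04·(-9) = -0.64
Step 2: E′(-0.64) = -5.328576; w₂ = -0.64 − 0.04·(-5.328576) = -0.42685696

-0.42685696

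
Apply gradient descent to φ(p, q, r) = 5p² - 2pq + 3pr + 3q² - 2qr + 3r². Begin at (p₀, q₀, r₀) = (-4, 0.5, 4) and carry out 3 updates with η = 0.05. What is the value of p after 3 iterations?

∇φ = (10p - 2q + 3r, -2p + 6q - 2r, 3p - 2q + 6r)
(p₁, q₁, r₁) = (-4, 0.5, 4) − 0.05·(-29, 3, 11) = (-2.55, 0.35, 3.45)
(p₂, q₂, r₂) = (-2.55, 0.35, 3.45) − 0.05·(-15.85, 0.3, 12.35) = (-1.7575, 0.335, 2.8325)
(p₃, q₃, r₃) = (-1.7575, 0.335, 2.8325) − 0.05·(-9.7475, -0.14, 11.0525) = (-1.270125, 0.342, 2.279875)
p = -1.270125

-1.270125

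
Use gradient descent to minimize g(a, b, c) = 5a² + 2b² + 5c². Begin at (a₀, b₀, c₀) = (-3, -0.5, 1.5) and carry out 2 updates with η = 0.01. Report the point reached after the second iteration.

(-2.43, -0.4608, 1.215)

∇g = (10a, 4b, 10c)
Step 1: at (-3, -0.5, 1.5), ∇g = (-30, -2, 15) → (-3, -0.5, 1.5) − 0.01·(-30, -2, 15) = (-2.7, -0.48, 1.35)
Step 2: at (-2.7, -0.48, 1.35), ∇g = (-27, -1.92, 13.5) → (-2.7, -0.48, 1.35) − 0.01·(-27, -1.92, 13.5) = (-2.43, -0.4608, 1.215)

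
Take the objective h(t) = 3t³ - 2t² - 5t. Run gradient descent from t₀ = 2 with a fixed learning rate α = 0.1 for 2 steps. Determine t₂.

h′(t) = 9t² - 4t - 5
t₁ = 2 − 0.1·23 = -0.3
t₂ = -0.3 − 0.1·(-2.99) = -0.001

-0.001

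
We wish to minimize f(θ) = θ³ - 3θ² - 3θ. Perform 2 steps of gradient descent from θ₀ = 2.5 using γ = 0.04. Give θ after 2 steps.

f′(θ) = 3θ² - 6θ - 3
θ₁ = 2.5 − 0.04·0.75 = 2.47
θ₂ = 2.47 − 0.04·0.4827 = 2.450692

2.450692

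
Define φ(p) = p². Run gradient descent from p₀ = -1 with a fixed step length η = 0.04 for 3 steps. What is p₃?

φ′(p) = 2p
p₁ = -1 − 0.04·(-2) = -0.92
p₂ = -0.92 − 0.04·(-1.84) = -0.8464
p₃ = -0.8464 − 0.04·(-1.6928) = -0.778688

-0.778688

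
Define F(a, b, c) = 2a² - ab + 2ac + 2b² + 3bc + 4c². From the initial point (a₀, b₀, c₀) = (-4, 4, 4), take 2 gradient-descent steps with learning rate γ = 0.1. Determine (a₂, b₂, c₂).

∇F = (4a - b + 2c, -a + 4b + 3c, 2a + 3b + 8c)
Step 1: at (-4, 4, 4), ∇F = (-12, 32, 36) → (-4, 4, 4) − 0.1·(-12, 32, 36) = (-2.8, 0.8, 0.4)
Step 2: at (-2.8, 0.8, 0.4), ∇F = (-11.2, 7.2, 0) → (-2.8, 0.8, 0.4) − 0.1·(-11.2, 7.2, 0) = (-1.68, 0.08, 0.4)

(-1.68, 0.08, 0.4)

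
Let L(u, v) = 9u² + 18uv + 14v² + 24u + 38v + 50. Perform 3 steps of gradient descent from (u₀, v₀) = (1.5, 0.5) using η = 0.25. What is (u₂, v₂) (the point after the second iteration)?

∇L = (18u + 18v + 24, 18u + 28v + 38)
Step 1: at (1.5, 0.5), ∇L = (60, 79) → (1.5, 0.5) − 0.25·(60, 79) = (-13.5, -19.25)
Step 2: at (-13.5, -19.25), ∇L = (-565.5, -744) → (-13.5, -19.25) − 0.25·(-565.5, -744) = (127.875, 166.75)

(127.875, 166.75)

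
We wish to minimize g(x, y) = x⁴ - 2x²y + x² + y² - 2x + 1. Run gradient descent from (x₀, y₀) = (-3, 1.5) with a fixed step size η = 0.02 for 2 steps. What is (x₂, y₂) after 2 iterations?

∇g = (4x³ - 4xy + 2x - 2, -2x² + 2y)
Step 1: at (-3, 1.5), ∇g = (-98, -15) → (-3, 1.5) − 0.02·(-98, -15) = (-1.04, 1.8)
Step 2: at (-1.04, 1.8), ∇g = (-1.091456, 1.4368) → (-1.04, 1.8) − 0.02·(-1.091456, 1.4368) = (-1.01817088, 1.771264)

(-1.01817088, 1.771264)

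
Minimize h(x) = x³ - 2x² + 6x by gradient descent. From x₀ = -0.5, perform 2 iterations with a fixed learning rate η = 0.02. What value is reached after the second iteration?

h′(x) = 3x² - 4x + 6
Step 1: h′(-0.5) = 8.75; x₁ = -0.5 − 0.02·8.75 = -0.675
Step 2: h′(-0.675) = 10.066875; x₂ = -0.675 − 0.02·10.066875 = -0.8763375

-0.8763375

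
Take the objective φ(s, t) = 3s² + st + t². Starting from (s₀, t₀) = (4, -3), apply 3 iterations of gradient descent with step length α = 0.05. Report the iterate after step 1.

∇φ = (6s + t, s + 2t)
Step 1: at (4, -3), ∇φ = (21, -2) → (4, -3) − 0.05·(21, -2) = (2.95, -2.9)

(2.95, -2.9)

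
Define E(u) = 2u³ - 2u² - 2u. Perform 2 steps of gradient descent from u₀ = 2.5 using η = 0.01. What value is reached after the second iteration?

2.0523985

E′(u) = 6u² - 4u - 2
u₁ = 2.5 − 0.01·25.5 = 2.245
u₂ = 2.245 − 0.01·19.26015 = 2.0523985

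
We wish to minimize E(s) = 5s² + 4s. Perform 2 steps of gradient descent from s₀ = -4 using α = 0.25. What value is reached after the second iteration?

-8.5

E′(s) = 10s + 4
Step 1: E′(-4) = -36; s₁ = -4 − 0.25·(-36) = 5
Step 2: E′(5) = 54; s₂ = 5 − 0.25·54 = -8.5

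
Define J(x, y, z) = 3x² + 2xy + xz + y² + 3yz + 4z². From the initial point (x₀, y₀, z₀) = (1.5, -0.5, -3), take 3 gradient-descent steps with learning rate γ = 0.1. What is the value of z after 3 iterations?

-0.14

∇J = (6x + 2y + z, 2x + 2y + 3z, x + 3y + 8z)
(x₁, y₁, z₁) = (1.5, -0.5, -3) − 0.1·(5, -7, -24) = (1, 0.2, -0.6)
(x₂, y₂, z₂) = (1, 0.2, -0.6) − 0.1·(5.8, 0.6, -3.2) = (0.42, 0.14, -0.28)
(x₃, y₃, z₃) = (0.42, 0.14, -0.28) − 0.1·(2.52, 0.28, -1.4) = (0.168, 0.112, -0.14)
z = -0.14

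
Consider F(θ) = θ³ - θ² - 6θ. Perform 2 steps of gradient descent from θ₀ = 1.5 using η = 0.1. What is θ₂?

F′(θ) = 3θ² - 2θ - 6
Step 1: F′(1.5) = -2.25; θ₁ = 1.5 − 0.1·(-2.25) = 1.725
Step 2: F′(1.725) = -0.523125; θ₂ = 1.725 − 0.1·(-0.523125) = 1.7773125

1.7773125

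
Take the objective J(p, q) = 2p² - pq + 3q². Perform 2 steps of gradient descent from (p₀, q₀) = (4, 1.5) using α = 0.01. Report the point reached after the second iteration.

∇J = (4p - q, -p + 6q)
Step 1: at (4, 1.5), ∇J = (14.5, 5) → (4, 1.5) − 0.01·(14.5, 5) = (3.855, 1.45)
Step 2: at (3.855, 1.45), ∇J = (13.97, 4.845) → (3.855, 1.45) − 0.01·(13.97, 4.845) = (3.7153, 1.40155)

(3.7153, 1.40155)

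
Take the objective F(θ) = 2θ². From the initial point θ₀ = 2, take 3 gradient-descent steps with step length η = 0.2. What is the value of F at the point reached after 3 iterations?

0.000512

F′(θ) = 4θ
θ₁ = 2 − 0.2·8 = 0.4
θ₂ = 0.4 − 0.2·1.6 = 0.08
θ₃ = 0.08 − 0.2·0.32 = 0.016
F(0.016) = 0.000512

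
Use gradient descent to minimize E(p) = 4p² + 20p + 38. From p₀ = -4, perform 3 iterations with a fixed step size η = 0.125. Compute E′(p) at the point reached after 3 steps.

E′(p) = 8p + 20
Step 1: E′(-4) = -12; p₁ = -4 − 0.125·(-12) = -2.5
Step 2: E′(-2.5) = 0; p₂ = -2.5 − 0.125·0 = -2.5
Step 3: E′(-2.5) = 0; p₃ = -2.5 − 0.125·0 = -2.5
E′(p) at (-2.5) = 0

0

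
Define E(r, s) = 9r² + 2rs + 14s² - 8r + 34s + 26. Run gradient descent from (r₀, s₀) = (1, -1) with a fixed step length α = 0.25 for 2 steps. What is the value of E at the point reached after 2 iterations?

2291

∇E = (18r + 2s - 8, 2r + 28s + 34)
Step 1: at (1, -1), ∇E = (8, 8) → (1, -1) − 0.25·(8, 8) = (-1, -3)
Step 2: at (-1, -3), ∇E = (-32, -52) → (-1, -3) − 0.25·(-32, -52) = (7, 10)
E(7, 10) = 2291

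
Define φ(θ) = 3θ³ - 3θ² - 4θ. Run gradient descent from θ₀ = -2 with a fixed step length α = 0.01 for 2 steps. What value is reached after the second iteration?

φ′(θ) = 9θ² - 6θ - 4
Step 1: φ′(-2) = 44; θ₁ = -2 − 0.01·44 = -2.44
Step 2: φ′(-2.44) = 64.2224; θ₂ = -2.44 − 0.01·64.2224 = -3.082224

-3.082224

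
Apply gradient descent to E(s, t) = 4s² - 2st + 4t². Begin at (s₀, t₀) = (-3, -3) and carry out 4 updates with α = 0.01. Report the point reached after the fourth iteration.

∇E = (8s - 2t, -2s + 8t)
Step 1: at (-3, -3), ∇E = (-18, -18) → (-3, -3) − 0.01·(-18, -18) = (-2.82, -2.82)
Step 2: at (-2.82, -2.82), ∇E = (-16.92, -16.92) → (-2.82, -2.82) − 0.01·(-16.92, -16.92) = (-2.6508, -2.6508)
Step 3: at (-2.6508, -2.6508), ∇E = (-15.9048, -15.9048) → (-2.6508, -2.6508) − 0.01·(-15.9048, -15.9048) = (-2.491752, -2.491752)
Step 4: at (-2.491752, -2.491752), ∇E = (-14.950512, -14.950512) → (-2.491752, -2.491752) − 0.01·(-14.950512, -14.950512) = (-2.34224688, -2.34224688)

(-2.34224688, -2.34224688)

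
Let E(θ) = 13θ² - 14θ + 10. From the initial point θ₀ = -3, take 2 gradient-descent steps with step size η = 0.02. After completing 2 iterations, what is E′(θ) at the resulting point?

-21.1968

E′(θ) = 26θ - 14
θ₁ = -3 − 0.02·(-92) = -1.16
θ₂ = -1.16 − 0.02·(-44.16) = -0.2768
E′(θ) at (-0.2768) = -21.1968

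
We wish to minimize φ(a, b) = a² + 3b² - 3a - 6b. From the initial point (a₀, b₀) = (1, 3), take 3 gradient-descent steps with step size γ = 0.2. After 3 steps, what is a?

∇φ = (2a - 3, 6b - 6)
Step 1: at (1, 3), ∇φ = (-1, 12) → (1, 3) − 0.2·(-1, 12) = (1.2, 0.6)
Step 2: at (1.2, 0.6), ∇φ = (-0.6, -2.4) → (1.2, 0.6) − 0.2·(-0.6, -2.4) = (1.32, 1.08)
Step 3: at (1.32, 1.08), ∇φ = (-0.36, 0.48) → (1.32, 1.08) − 0.2·(-0.36, 0.48) = (1.392, 0.984)
a = 1.392

1.392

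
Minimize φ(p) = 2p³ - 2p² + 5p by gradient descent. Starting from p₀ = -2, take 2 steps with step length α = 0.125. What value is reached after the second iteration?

φ′(p) = 6p² - 4p + 5
p₁ = -2 − 0.125·37 = -6.625
p₂ = -6.625 − 0.125·294.84375 = -43.48046875

-43.48046875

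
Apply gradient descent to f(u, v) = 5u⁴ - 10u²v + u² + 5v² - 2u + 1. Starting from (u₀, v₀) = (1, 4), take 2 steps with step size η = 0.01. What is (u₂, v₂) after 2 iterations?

∇f = (20u³ - 20uv + 2u - 2, -10u² + 10v)
Step 1: at (1, 4), ∇f = (-60, 30) → (1, 4) − 0.01·(-60, 30) = (1.6, 3.7)
Step 2: at (1.6, 3.7), ∇f = (-35.28, 11.4) → (1.6, 3.7) − 0.01·(-35.28, 11.4) = (1.9528, 3.586)

(1.9528, 3.586)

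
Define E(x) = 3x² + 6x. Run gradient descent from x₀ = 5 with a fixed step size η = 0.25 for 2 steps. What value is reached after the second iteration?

0.5

E′(x) = 6x + 6
Step 1: E′(5) = 36; x₁ = 5 − 0.25·36 = -4
Step 2: E′(-4) = -18; x₂ = -4 − 0.25·(-18) = 0.5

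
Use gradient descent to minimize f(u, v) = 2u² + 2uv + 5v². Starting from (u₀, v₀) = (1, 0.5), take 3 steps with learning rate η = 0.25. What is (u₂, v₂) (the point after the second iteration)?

∇f = (4u + 2v, 2u + 10v)
Step 1: at (1, 0.5), ∇f = (5, 7) → (1, 0.5) − 0.25·(5, 7) = (-0.25, -1.25)
Step 2: at (-0.25, -1.25), ∇f = (-3.5, -13) → (-0.25, -1.25) − 0.25·(-3.5, -13) = (0.625, 2)

(0.625, 2)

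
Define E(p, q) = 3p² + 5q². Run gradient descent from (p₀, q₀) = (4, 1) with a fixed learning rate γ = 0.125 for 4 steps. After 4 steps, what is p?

0.015625

∇E = (6p, 10q)
(p₁, q₁) = (4, 1) − 0.125·(24, 10) = (1, -0.25)
(p₂, q₂) = (1, -0.25) − 0.125·(6, -2.5) = (0.25, 0.0625)
(p₃, q₃) = (0.25, 0.0625) − 0.125·(1.5, 0.625) = (0.0625, -0.015625)
(p₄, q₄) = (0.0625, -0.015625) − 0.125·(0.375, -0.15625) = (0.015625, 0.00390625)
p = 0.015625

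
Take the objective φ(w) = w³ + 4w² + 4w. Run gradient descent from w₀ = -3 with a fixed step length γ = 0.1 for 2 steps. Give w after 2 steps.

-5.247

φ′(w) = 3w² + 8w + 4
Step 1: φ′(-3) = 7; w₁ = -3 − 0.1·7 = -3.7
Step 2: φ′(-3.7) = 15.47; w₂ = -3.7 − 0.1·15.47 = -5.247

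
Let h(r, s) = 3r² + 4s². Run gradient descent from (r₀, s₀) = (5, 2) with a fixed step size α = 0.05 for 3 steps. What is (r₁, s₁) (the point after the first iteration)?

(3.5, 1.2)

∇h = (6r, 8s)
(r₁, s₁) = (5, 2) − 0.05·(30, 16) = (3.5, 1.2)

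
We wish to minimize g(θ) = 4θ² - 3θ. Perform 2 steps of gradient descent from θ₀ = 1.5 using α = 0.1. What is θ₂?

g′(θ) = 8θ - 3
θ₁ = 1.5 − 0.1·9 = 0.6
θ₂ = 0.6 − 0.1·1.8 = 0.42

0.42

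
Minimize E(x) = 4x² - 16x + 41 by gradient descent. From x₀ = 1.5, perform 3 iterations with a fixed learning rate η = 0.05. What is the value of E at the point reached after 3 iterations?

E′(x) = 8x - 16
x₁ = 1.5 − 0.05·(-4) = 1.7
x₂ = 1.7 − 0.05·(-2.4) = 1.82
x₃ = 1.82 − 0.05·(-1.44) = 1.892
E(1.892) = 25.046656

25.046656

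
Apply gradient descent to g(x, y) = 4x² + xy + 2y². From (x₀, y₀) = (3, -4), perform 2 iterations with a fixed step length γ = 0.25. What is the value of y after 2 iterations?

∇g = (8x + y, x + 4y)
(x₁, y₁) = (3, -4) − 0.25·(20, -13) = (-2, -0.75)
(x₂, y₂) = (-2, -0.75) − 0.25·(-16.75, -5) = (2.1875, 0.5)
y = 0.5

0.5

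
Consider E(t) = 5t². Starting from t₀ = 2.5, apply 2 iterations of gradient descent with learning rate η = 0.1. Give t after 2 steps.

E′(t) = 10t
Step 1: E′(2.5) = 25; t₁ = 2.5 − 0.1·25 = 0
Step 2: E′(0) = 0; t₂ = 0 − 0.1·0 = 0

0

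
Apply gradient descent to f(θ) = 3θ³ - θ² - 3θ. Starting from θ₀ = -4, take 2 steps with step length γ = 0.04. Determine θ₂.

f′(θ) = 9θ² - 2θ - 3
Step 1: f′(-4) = 149; θ₁ = -4 − 0.04·149 = -9.96
Step 2: f′(-9.96) = 909.7344; θ₂ = -9.96 − 0.04·909.7344 = -46.349376

-46.349376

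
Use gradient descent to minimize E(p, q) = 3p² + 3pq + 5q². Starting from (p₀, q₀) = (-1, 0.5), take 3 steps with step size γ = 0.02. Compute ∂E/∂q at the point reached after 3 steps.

∇E = (6p + 3q, 3p + 10q)
(p₁, q₁) = (-1, 0.5) − 0.02·(-4.5, 2) = (-0.91, 0.46)
(p₂, q₂) = (-0.91, 0.46) − 0.02·(-4.08, 1.87) = (-0.8284, 0.4226)
(p₃, q₃) = (-0.8284, 0.4226) − 0.02·(-3.7026, 1.7408) = (-0.754348, 0.387784)
∂E/∂q at (-0.754348, 0.387784) = 1.614796

1.614796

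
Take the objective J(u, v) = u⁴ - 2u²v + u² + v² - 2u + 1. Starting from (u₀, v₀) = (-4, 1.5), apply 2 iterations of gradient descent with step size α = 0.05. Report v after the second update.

9.216

∇J = (4u³ - 4uv + 2u - 2, -2u² + 2v)
(u₁, v₁) = (-4, 1.5) − 0.05·(-242, -29) = (8.1, 2.95)
(u₂, v₂) = (8.1, 2.95) − 0.05·(2044.384, -125.32) = (-94.1192, 9.216)
v = 9.216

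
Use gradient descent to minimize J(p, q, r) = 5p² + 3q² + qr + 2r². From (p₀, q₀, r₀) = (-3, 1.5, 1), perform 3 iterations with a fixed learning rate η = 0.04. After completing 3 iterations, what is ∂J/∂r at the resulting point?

∇J = (10p, 6q + r, q + 4r)
Step 1: at (-3, 1.5, 1), ∇J = (-30, 10, 5.5) → (-3, 1.5, 1) − 0.04·(-30, 10, 5.5) = (-1.8, 1.1, 0.78)
Step 2: at (-1.8, 1.1, 0.78), ∇J = (-18, 7.38, 4.22) → (-1.8, 1.1, 0.78) − 0.04·(-18, 7.38, 4.22) = (-1.08, 0.8048, 0.6112)
Step 3: at (-1.08, 0.8048, 0.6112), ∇J = (-10.8, 5.44, 3.2496) → (-1.08, 0.8048, 0.6112) − 0.04·(-10.8, 5.44, 3.2496) = (-0.648, 0.5872, 0.481216)
∂J/∂r at (-0.648, 0.5872, 0.481216) = 2.512064

2.512064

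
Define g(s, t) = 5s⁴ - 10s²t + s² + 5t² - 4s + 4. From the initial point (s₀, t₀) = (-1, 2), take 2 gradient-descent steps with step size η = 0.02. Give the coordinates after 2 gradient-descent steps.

(-1.2315392, 1.76768)

∇g = (20s³ - 20st + 2s - 4, -10s² + 10t)
(s₁, t₁) = (-1, 2) − 0.02·(14, 10) = (-1.28, 1.8)
(s₂, t₂) = (-1.28, 1.8) − 0.02·(-2.42304, 1.616) = (-1.2315392, 1.76768)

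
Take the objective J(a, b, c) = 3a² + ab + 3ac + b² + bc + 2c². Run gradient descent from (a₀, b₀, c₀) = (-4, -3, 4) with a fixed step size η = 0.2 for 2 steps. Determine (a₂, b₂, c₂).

(-1.72, -1.64, 1.72)

∇J = (6a + b + 3c, a + 2b + c, 3a + b + 4c)
Step 1: at (-4, -3, 4), ∇J = (-15, -6, 1) → (-4, -3, 4) − 0.2·(-15, -6, 1) = (-1, -1.8, 3.8)
Step 2: at (-1, -1.8, 3.8), ∇J = (3.6, -0.8, 10.4) → (-1, -1.8, 3.8) − 0.2·(3.6, -0.8, 10.4) = (-1.72, -1.64, 1.72)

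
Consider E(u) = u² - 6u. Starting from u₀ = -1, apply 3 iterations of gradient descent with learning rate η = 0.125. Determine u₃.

E′(u) = 2u - 6
Step 1: E′(-1) = -8; u₁ = -1 − 0.125·(-8) = 0
Step 2: E′(0) = -6; u₂ = 0 − 0.125·(-6) = 0.75
Step 3: E′(0.75) = -4.5; u₃ = 0.75 − 0.125·(-4.5) = 1.3125

1.3125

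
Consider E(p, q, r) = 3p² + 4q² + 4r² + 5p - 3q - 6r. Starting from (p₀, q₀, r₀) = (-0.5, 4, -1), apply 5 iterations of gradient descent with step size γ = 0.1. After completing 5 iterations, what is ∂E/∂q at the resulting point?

0.00928

∇E = (6p + 5, 8q - 3, 8r - 6)
Step 1: at (-0.5, 4, -1), ∇E = (2, 29, -14) → (-0.5, 4, -1) − 0.1·(2, 29, -14) = (-0.7, 1.1, 0.4)
Step 2: at (-0.7, 1.1, 0.4), ∇E = (0.8, 5.8, -2.8) → (-0.7, 1.1, 0.4) − 0.1·(0.8, 5.8, -2.8) = (-0.78, 0.52, 0.68)
Step 3: at (-0.78, 0.52, 0.68), ∇E = (0.32, 1.16, -0.56) → (-0.78, 0.52, 0.68) − 0.1·(0.32, 1.16, -0.56) = (-0.812, 0.404, 0.736)
Step 4: at (-0.812, 0.404, 0.736), ∇E = (0.128, 0.232, -0.112) → (-0.812, 0.404, 0.736) − 0.1·(0.128, 0.232, -0.112) = (-0.8248, 0.3808, 0.7472)
Step 5: at (-0.8248, 0.3808, 0.7472), ∇E = (0.0512, 0.0464, -0.0224) → (-0.8248, 0.3808, 0.7472) − 0.1·(0.0512, 0.0464, -0.0224) = (-0.82992, 0.37616, 0.74944)
∂E/∂q at (-0.82992, 0.37616, 0.74944) = 0.00928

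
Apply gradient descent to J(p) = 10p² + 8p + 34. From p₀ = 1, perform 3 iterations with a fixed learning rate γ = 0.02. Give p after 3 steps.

-0.0976

J′(p) = 20p + 8
p₁ = 1 − 0.02·28 = 0.44
p₂ = 0.44 − 0.02·16.8 = 0.104
p₃ = 0.104 − 0.02·10.08 = -0.0976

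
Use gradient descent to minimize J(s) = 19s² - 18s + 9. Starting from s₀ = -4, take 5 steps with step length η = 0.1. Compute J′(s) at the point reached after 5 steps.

J′(s) = 38s - 18
Step 1: J′(-4) = -170; s₁ = -4 − 0.1·(-170) = 13
Step 2: J′(13) = 476; s₂ = 13 − 0.1·476 = -34.6
Step 3: J′(-34.6) = -1332.8; s₃ = -34.6 − 0.1·(-1332.8) = 98.68
Step 4: J′(98.68) = 3731.84; s₄ = 98.68 − 0.1·3731.84 = -274.504
Step 5: J′(-274.504) = -10449.152; s₅ = -274.504 − 0.1·(-10449.152) = 770.4112
J′(s) at (770.4112) = 29257.6256

29257.6256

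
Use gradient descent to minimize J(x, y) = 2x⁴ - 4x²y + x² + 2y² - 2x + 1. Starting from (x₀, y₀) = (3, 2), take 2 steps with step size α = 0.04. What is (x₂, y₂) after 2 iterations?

(11.32815104, 5.029504)

∇J = (8x³ - 8xy + 2x - 2, -4x² + 4y)
(x₁, y₁) = (3, 2) − 0.04·(172, -28) = (-3.88, 3.12)
(x₂, y₂) = (-3.88, 3.12) − 0.04·(-380.203776, -47.7376) = (11.32815104, 5.029504)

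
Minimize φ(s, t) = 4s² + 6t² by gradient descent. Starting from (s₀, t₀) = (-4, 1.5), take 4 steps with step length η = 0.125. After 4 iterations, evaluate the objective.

∇φ = (8s, 12t)
(s₁, t₁) = (-4, 1.5) − 0.125·(-32, 18) = (0, -0.75)
(s₂, t₂) = (0, -0.75) − 0.125·(0, -9) = (0, 0.375)
(s₃, t₃) = (0, 0.375) − 0.125·(0, 4.5) = (0, -0.1875)
(s₄, t₄) = (0, -0.1875) − 0.125·(0, -2.25) = (0, 0.09375)
φ(0, 0.09375) = 0.052734375

0.052734375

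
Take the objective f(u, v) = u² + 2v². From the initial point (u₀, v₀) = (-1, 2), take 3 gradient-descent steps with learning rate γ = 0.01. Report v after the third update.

∇f = (2u, 4v)
(u₁, v₁) = (-1, 2) − 0.01·(-2, 8) = (-0.98, 1.92)
(u₂, v₂) = (-0.98, 1.92) − 0.01·(-1.96, 7.68) = (-0.9604, 1.8432)
(u₃, v₃) = (-0.9604, 1.8432) − 0.01·(-1.9208, 7.3728) = (-0.941192, 1.769472)
v = 1.769472

1.769472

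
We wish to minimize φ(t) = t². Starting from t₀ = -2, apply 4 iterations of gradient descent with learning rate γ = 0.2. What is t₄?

φ′(t) = 2t
t₁ = -2 − 0.2·(-4) = -1.2
t₂ = -1.2 − 0.2·(-2.4) = -0.72
t₃ = -0.72 − 0.2·(-1.44) = -0.432
t₄ = -0.432 − 0.2·(-0.864) = -0.2592

-0.2592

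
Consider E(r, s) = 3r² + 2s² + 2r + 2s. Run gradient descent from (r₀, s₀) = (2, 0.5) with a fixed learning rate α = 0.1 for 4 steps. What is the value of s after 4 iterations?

∇E = (6r + 2, 4s + 2)
Step 1: at (2, 0.5), ∇E = (14, 4) → (2, 0.5) − 0.1·(14, 4) = (0.6, 0.1)
Step 2: at (0.6, 0.1), ∇E = (5.6, 2.4) → (0.6, 0.1) − 0.1·(5.6, 2.4) = (0.04, -0.14)
Step 3: at (0.04, -0.14), ∇E = (2.24, 1.44) → (0.04, -0.14) − 0.1·(2.24, 1.44) = (-0.184, -0.284)
Step 4: at (-0.184, -0.284), ∇E = (0.896, 0.864) → (-0.184, -0.284) − 0.1·(0.896, 0.864) = (-0.2736, -0.3704)
s = -0.3704

-0.3704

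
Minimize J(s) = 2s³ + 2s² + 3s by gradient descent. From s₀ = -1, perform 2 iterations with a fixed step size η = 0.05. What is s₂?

-1.61875

J′(s) = 6s² + 4s + 3
s₁ = -1 − 0.05·5 = -1.25
s₂ = -1.25 − 0.05·7.375 = -1.61875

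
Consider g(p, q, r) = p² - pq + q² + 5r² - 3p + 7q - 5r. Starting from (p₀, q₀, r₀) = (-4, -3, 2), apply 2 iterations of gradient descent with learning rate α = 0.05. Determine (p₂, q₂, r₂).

(-3.2525, -3.455, 0.875)

∇g = (2p - q - 3, -p + 2q + 7, 10r - 5)
Step 1: at (-4, -3, 2), ∇g = (-8, 5, 15) → (-4, -3, 2) − 0.05·(-8, 5, 15) = (-3.6, -3.25, 1.25)
Step 2: at (-3.6, -3.25, 1.25), ∇g = (-6.95, 4.1, 7.5) → (-3.6, -3.25, 1.25) − 0.05·(-6.95, 4.1, 7.5) = (-3.2525, -3.455, 0.875)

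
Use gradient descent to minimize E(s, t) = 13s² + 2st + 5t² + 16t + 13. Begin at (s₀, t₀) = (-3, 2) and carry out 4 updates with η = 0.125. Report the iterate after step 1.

(6.25, -1.75)

∇E = (26s + 2t, 2s + 10t + 16)
(s₁, t₁) = (-3, 2) − 0.125·(-74, 30) = (6.25, -1.75)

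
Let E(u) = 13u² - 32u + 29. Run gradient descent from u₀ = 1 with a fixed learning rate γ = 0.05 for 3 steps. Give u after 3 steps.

1.237

E′(u) = 26u - 32
u₁ = 1 − 0.05·(-6) = 1.3
u₂ = 1.3 − 0.05·1.8 = 1.21
u₃ = 1.21 − 0.05·(-0.54) = 1.237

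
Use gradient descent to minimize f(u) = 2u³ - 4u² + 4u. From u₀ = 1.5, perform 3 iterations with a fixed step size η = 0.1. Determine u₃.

f′(u) = 6u² - 8u + 4
u₁ = 1.5 − 0.1·5.5 = 0.95
u₂ = 0.95 − 0.1·1.815 = 0.7685
u₃ = 0.7685 − 0.1·1.3955535 = 0.62894465

0.62894465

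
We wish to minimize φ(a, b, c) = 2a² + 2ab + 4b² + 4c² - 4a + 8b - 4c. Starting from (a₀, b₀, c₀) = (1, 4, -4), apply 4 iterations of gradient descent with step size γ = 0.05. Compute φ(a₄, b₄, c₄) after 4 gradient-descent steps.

-4.85621746

∇φ = (4a + 2b - 4, 2a + 8b + 8, 8c - 4)
Step 1: at (1, 4, -4), ∇φ = (8, 42, -36) → (1, 4, -4) − 0.05·(8, 42, -36) = (0.6, 1.9, -2.2)
Step 2: at (0.6, 1.9, -2.2), ∇φ = (2.2, 24.4, -21.6) → (0.6, 1.9, -2.2) − 0.05·(2.2, 24.4, -21.6) = (0.49, 0.68, -1.12)
Step 3: at (0.49, 0.68, -1.12), ∇φ = (-0.68, 14.42, -12.96) → (0.49, 0.68, -1.12) − 0.05·(-0.68, 14.42, -12.96) = (0.524, -0.041, -0.472)
Step 4: at (0.524, -0.041, -0.472), ∇φ = (-1.986, 8.72, -7.776) → (0.524, -0.041, -0.472) − 0.05·(-1.986, 8.72, -7.776) = (0.6233, -0.477, -0.0832)
φ(0.6233, -0.477, -0.0832) = -4.85621746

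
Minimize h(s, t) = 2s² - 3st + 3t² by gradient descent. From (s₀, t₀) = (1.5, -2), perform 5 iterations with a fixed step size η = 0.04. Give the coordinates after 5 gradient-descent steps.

∇h = (4s - 3t, -3s + 6t)
(s₁, t₁) = (1.5, -2) − 0.04·(12, -16.5) = (1.02, -1.34)
(s₂, t₂) = (1.02, -1.34) − 0.04·(8.1, -11.1) = (0.696, -0.896)
(s₃, t₃) = (0.696, -0.896) − 0.04·(5.472, -7.464) = (0.47712, -0.59744)
(s₄, t₄) = (0.47712, -0.59744) − 0.04·(3.7008, -5.016) = (0.329088, -0.3968)
(s₅, t₅) = (0.329088, -0.3968) − 0.04·(2.506752, -3.368064) = (0.22881792, -0.26207744)

(0.22881792, -0.26207744)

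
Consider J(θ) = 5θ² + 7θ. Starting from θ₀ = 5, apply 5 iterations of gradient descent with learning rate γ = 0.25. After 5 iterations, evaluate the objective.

9365.235595703125

J′(θ) = 10θ + 7
θ₁ = 5 − 0.25·57 = -9.25
θ₂ = -9.25 − 0.25·(-85.5) = 12.125
θ₃ = 12.125 − 0.25·128.25 = -19.9375
θ₄ = -19.9375 − 0.25·(-192.375) = 28.15625
θ₅ = 28.15625 − 0.25·288.5625 = -43.984375
J(-43.984375) = 9365.235595703125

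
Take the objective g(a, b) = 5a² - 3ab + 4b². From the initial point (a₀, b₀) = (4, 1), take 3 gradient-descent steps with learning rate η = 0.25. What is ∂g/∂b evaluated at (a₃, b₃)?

159.296875

∇g = (10a - 3b, -3a + 8b)
Step 1: at (4, 1), ∇g = (37, -4) → (4, 1) − 0.25·(37, -4) = (-5.25, 2)
Step 2: at (-5.25, 2), ∇g = (-58.5, 31.75) → (-5.25, 2) − 0.25·(-58.5, 31.75) = (9.375, -5.9375)
Step 3: at (9.375, -5.9375), ∇g = (111.5625, -75.625) → (9.375, -5.9375) − 0.25·(111.5625, -75.625) = (-18.515625, 12.96875)
∂g/∂b at (-18.515625, 12.96875) = 159.296875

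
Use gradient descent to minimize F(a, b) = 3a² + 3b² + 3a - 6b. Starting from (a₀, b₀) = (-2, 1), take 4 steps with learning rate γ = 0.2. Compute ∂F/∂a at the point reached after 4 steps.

-0.0144

∇F = (6a + 3, 6b - 6)
Step 1: at (-2, 1), ∇F = (-9, 0) → (-2, 1) − 0.2·(-9, 0) = (-0.2, 1)
Step 2: at (-0.2, 1), ∇F = (1.8, 0) → (-0.2, 1) − 0.2·(1.8, 0) = (-0.56, 1)
Step 3: at (-0.56, 1), ∇F = (-0.36, 0) → (-0.56, 1) − 0.2·(-0.36, 0) = (-0.488, 1)
Step 4: at (-0.488, 1), ∇F = (0.072, 0) → (-0.488, 1) − 0.2·(0.072, 0) = (-0.5024, 1)
∂F/∂a at (-0.5024, 1) = -0.0144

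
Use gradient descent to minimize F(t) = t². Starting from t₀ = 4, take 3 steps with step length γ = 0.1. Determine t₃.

2.048

F′(t) = 2t
t₁ = 4 − 0.1·8 = 3.2
t₂ = 3.2 − 0.1·6.4 = 2.56
t₃ = 2.56 − 0.1·5.12 = 2.048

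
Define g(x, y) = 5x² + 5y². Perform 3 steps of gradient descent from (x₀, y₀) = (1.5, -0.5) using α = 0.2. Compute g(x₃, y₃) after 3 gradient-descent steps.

∇g = (10x, 10y)
Step 1: at (1.5, -0.5), ∇g = (15, -5) → (1.5, -0.5) − 0.2·(15, -5) = (-1.5, 0.5)
Step 2: at (-1.5, 0.5), ∇g = (-15, 5) → (-1.5, 0.5) − 0.2·(-15, 5) = (1.5, -0.5)
Step 3: at (1.5, -0.5), ∇g = (15, -5) → (1.5, -0.5) − 0.2·(15, -5) = (-1.5, 0.5)
g(-1.5, 0.5) = 12.5

12.5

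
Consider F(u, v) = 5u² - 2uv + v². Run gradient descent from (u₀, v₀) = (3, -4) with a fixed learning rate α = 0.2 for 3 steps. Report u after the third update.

∇F = (10u - 2v, -2u + 2v)
Step 1: at (3, -4), ∇F = (38, -14) → (3, -4) − 0.2·(38, -14) = (-4.6, -1.2)
Step 2: at (-4.6, -1.2), ∇F = (-43.6, 6.8) → (-4.6, -1.2) − 0.2·(-43.6, 6.8) = (4.12, -2.56)
Step 3: at (4.12, -2.56), ∇F = (46.32, -13.36) → (4.12, -2.56) − 0.2·(46.32, -13.36) = (-5.144, 0.112)
u = -5.144

-5.144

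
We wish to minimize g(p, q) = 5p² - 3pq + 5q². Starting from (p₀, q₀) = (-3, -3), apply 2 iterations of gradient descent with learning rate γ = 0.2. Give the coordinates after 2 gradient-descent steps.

(-0.48, -0.48)

∇g = (10p - 3q, -3p + 10q)
(p₁, q₁) = (-3, -3) − 0.2·(-21, -21) = (1.2, 1.2)
(p₂, q₂) = (1.2, 1.2) − 0.2·(8.4, 8.4) = (-0.48, -0.48)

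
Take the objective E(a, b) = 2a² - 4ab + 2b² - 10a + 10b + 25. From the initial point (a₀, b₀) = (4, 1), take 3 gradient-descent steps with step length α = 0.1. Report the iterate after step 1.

∇E = (4a - 4b - 10, -4a + 4b + 10)
Step 1: at (4, 1), ∇E = (2, -2) → (4, 1) − 0.1·(2, -2) = (3.8, 1.2)

(3.8, 1.2)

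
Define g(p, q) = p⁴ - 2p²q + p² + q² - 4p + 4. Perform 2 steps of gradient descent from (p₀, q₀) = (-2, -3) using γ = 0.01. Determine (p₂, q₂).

∇g = (4p³ - 4pq + 2p - 4, -2p² + 2q)
(p₁, q₁) = (-2, -3) − 0.01·(-64, -14) = (-1.36, -2.86)
(p₂, q₂) = (-1.36, -2.86) − 0.01·(-32.340224, -9.4192) = (-1.03659776, -2.765808)

(-1.03659776, -2.765808)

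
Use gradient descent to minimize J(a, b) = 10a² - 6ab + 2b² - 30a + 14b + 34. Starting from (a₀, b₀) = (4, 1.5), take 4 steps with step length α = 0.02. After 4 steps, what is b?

1.3651584

∇J = (20a - 6b - 30, -6a + 4b + 14)
Step 1: at (4, 1.5), ∇J = (41, -4) → (4, 1.5) − 0.02·(41, -4) = (3.18, 1.58)
Step 2: at (3.18, 1.58), ∇J = (24.12, 1.24) → (3.18, 1.58) − 0.02·(24.12, 1.24) = (2.6976, 1.5552)
Step 3: at (2.6976, 1.5552), ∇J = (14.6208, 4.0352) → (2.6976, 1.5552) − 0.02·(14.6208, 4.0352) = (2.405184, 1.474496)
Step 4: at (2.405184, 1.474496), ∇J = (9.256704, 5.46688) → (2.405184, 1.474496) − 0.02·(9.256704, 5.46688) = (2.22004992, 1.3651584)
b = 1.3651584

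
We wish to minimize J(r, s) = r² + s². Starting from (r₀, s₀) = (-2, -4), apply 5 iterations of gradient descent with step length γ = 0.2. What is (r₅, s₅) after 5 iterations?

∇J = (2r, 2s)
(r₁, s₁) = (-2, -4) − 0.2·(-4, -8) = (-1.2, -2.4)
(r₂, s₂) = (-1.2, -2.4) − 0.2·(-2.4, -4.8) = (-0.72, -1.44)
(r₃, s₃) = (-0.72, -1.44) − 0.2·(-1.44, -2.88) = (-0.432, -0.864)
(r₄, s₄) = (-0.432, -0.864) − 0.2·(-0.864, -1.728) = (-0.2592, -0.5184)
(r₅, s₅) = (-0.2592, -0.5184) − 0.2·(-0.5184, -1.0368) = (-0.15552, -0.31104)

(-0.15552, -0.31104)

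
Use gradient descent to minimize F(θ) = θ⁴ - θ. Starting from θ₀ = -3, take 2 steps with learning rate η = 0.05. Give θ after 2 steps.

F′(θ) = 4θ³ - 1
Step 1: F′(-3) = -109; θ₁ = -3 − 0.05·(-109) = 2.45
Step 2: F′(2.45) = 57.8245; θ₂ = 2.45 − 0.05·57.8245 = -0.441225

-0.441225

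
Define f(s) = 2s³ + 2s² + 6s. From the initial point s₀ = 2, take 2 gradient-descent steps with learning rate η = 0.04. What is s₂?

0.107904

f′(s) = 6s² + 4s + 6
Step 1: f′(2) = 38; s₁ = 2 − 0.04·38 = 0.48
Step 2: f′(0.48) = 9.3024; s₂ = 0.48 − 0.04·9.3024 = 0.107904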